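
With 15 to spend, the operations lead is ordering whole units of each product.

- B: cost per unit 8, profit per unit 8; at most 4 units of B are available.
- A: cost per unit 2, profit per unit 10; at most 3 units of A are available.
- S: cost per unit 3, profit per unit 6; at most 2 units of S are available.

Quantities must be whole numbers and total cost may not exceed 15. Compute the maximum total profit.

42

Take 3×A and 2×S: cost 12 ≤ 15, profit 3·10 + 2·6 = 42.
A has the best ratio (10/2) and is taken to its limit of 3; remaining capacity is filled optimally with the others.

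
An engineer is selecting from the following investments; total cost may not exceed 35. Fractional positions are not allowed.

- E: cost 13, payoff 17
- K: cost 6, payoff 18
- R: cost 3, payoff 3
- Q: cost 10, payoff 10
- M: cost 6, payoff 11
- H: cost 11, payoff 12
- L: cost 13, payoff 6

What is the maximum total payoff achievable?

56

Take E, K, Q, and M: cost 13 + 6 + 10 + 6 = 35 ≤ 35, payoff 17 + 18 + 10 + 11 = 56.
No other feasible combination does better.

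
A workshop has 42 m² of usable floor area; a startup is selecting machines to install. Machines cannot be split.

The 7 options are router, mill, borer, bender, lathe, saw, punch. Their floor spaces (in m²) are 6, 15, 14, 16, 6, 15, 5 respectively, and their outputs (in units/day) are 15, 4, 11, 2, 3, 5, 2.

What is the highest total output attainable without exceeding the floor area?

Allowing fractional choices, the relaxed optimum would be about 34.7, but machines are indivisible.
router + borer + lathe + saw: floor space 6 + 14 + 6 + 15 = 41 ≤ 42, output 15 + 11 + 3 + 5 = 34.
router + borer + saw + punch: floor space 6 + 14 + 15 + 5 = 40 ≤ 42, output 15 + 11 + 5 + 2 = 33.
router + mill + borer + lathe: floor space 6 + 15 + 14 + 6 = 41 ≤ 42, output 15 + 4 + 11 + 3 = 33.
Best is router, borer, lathe, and saw with total output 34.

34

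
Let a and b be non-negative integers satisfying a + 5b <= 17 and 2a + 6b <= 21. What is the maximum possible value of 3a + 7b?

The continuous relaxation peaks at (10.5, 0) with value 31.50; rounding to a feasible lattice point costs some objective.
(a,b)=(10,0): 1·10+5·0=10≤17, 2·10+6·0=20≤21, objective 30.
(a,b)=(9,0): 1·9+5·0=9≤17, 2·9+6·0=18≤21, objective 27.
Maximum is 30 at (a,b)=(10,0).

30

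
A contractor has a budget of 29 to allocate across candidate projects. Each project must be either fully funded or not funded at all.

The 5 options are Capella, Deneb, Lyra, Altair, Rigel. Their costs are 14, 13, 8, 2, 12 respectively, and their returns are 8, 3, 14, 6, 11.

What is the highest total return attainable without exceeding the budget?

31

Allowing fractional choices, the relaxed optimum would be about 35.0, but projects are indivisible.
Lyra + Rigel: cost 8 + 12 = 20 ≤ 29, return 14 + 11 = 25.
Lyra + Altair + Rigel: cost 8 + 2 + 12 = 22 ≤ 29, return 14 + 6 + 11 = 31.
Capella + Lyra + Altair: cost 14 + 8 + 2 = 24 ≤ 29, return 8 + 14 + 6 = 28.
Best is Lyra, Altair, and Rigel with total return 31.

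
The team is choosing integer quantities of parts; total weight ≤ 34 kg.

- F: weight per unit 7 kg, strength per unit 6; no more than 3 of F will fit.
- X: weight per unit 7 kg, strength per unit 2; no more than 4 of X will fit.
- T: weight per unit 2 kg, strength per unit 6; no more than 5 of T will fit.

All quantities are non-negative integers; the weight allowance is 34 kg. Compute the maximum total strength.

This is a bounded integer knapsack.
Take 3×F and 5×T: weight 31 ≤ 34, strength 3·6 + 5·6 = 48.
T has the best ratio (6/2) and is taken to its limit of 5; remaining capacity is filled optimally with the others.

48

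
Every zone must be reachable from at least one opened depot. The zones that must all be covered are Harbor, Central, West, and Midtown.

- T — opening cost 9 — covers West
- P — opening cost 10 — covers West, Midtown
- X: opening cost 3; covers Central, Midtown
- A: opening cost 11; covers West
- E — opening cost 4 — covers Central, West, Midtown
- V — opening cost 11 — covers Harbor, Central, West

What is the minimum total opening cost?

Choose X and V: together they cover Harbor, Central, West, Midtown — every zone.
Total opening cost: 3 + 11 = 14.

14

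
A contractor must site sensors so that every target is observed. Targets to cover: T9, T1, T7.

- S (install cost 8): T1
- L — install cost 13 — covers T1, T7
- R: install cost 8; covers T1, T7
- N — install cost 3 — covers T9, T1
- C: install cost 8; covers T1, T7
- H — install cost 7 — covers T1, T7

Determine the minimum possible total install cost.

10

Choose N and H: together they cover T9, T1, T7 — every target.
Total install cost: 3 + 7 = 10.
No cover costs less than 10.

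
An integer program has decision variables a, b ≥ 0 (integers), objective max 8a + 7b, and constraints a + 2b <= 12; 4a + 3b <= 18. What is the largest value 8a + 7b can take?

42

(a,b)=(0,6): 1·0+2·6=12≤12, 4·0+3·6=18≤18, objective 42.
(a,b)=(0,5): 1·0+2·5=10≤12, 4·0+3·5=15≤18, objective 35.
No feasible integer point exceeds 42.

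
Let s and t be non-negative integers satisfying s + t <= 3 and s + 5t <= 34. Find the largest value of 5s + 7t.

21

(s,t)=(0,3): 1·0+1·3=3≤3, 1·0+5·3=15≤34, objective 21.
(s,t)=(1,2): 1·1+1·2=3≤3, 1·1+5·2=11≤34, objective 19.
(s,t)=(0,2): 1·0+1·2=2≤3, 1·0+5·2=10≤34, objective 14.
The best lattice point is (0,3), giving 21.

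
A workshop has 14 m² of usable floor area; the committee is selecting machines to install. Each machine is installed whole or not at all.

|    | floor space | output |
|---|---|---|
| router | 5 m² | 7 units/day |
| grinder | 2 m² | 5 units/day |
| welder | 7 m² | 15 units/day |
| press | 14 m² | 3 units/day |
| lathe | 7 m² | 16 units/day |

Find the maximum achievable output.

Treat it as a binary knapsack problem.
Allowing fractional choices, the relaxed optimum would be about 31.7, but machines are indivisible.
router + grinder + lathe: floor space 5 + 2 + 7 = 14 ≤ 14, output 7 + 5 + 16 = 28.
welder + lathe: floor space 7 + 7 = 14 ≤ 14, output 15 + 16 = 31.
router + grinder + welder: floor space 5 + 2 + 7 = 14 ≤ 14, output 7 + 5 + 15 = 27.
Best is welder and lathe with total output 31.

31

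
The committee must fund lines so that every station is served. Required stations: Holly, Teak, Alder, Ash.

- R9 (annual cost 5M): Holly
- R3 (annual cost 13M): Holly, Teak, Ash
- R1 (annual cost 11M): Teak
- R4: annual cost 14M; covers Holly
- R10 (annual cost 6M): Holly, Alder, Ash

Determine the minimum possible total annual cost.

17

Choose R1 and R10: together they cover Holly, Teak, Alder, Ash — every station.
Total annual cost: 11 + 6 = 17.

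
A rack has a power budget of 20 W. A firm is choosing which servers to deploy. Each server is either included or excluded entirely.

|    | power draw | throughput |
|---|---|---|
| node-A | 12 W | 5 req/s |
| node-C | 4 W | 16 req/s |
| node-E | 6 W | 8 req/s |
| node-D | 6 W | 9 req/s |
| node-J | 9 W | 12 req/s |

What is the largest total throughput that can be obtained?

37

Take node-C, node-D, and node-J: power draw 4 + 6 + 9 = 19 ≤ 20, throughput 16 + 9 + 12 = 37.
No other feasible combination does better.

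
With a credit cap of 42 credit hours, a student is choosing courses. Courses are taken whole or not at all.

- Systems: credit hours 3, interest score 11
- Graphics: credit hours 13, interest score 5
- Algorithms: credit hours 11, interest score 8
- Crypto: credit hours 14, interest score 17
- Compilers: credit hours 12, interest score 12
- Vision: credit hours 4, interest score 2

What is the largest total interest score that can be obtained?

48

Systems + Graphics + Crypto + Compilers: credit hours 3 + 13 + 14 + 12 = 42 ≤ 42, interest score 11 + 5 + 17 + 12 = 45.
Systems + Crypto + Compilers + Vision: credit hours 3 + 14 + 12 + 4 = 33 ≤ 42, interest score 11 + 17 + 12 + 2 = 42.
Systems + Algorithms + Crypto + Compilers: credit hours 3 + 11 + 14 + 12 = 40 ≤ 42, interest score 11 + 8 + 17 + 12 = 48.
Best is Systems, Algorithms, Crypto, and Compilers with total interest score 48.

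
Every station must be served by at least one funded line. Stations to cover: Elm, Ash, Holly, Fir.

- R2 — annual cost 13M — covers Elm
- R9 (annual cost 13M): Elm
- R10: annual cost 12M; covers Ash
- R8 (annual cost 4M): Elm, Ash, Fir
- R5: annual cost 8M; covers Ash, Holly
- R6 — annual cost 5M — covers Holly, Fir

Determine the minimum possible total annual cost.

Choose R8 and R6: together they cover Elm, Ash, Holly, Fir — every station.
Total annual cost: 4 + 5 = 9.
No cover costs less than 9.

9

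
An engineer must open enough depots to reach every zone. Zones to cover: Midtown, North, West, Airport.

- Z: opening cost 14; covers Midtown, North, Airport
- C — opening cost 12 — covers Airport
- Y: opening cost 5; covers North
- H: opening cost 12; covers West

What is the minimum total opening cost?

26

Choose Z and H: together they cover Midtown, North, West, Airport — every zone.
Total opening cost: 14 + 12 = 26.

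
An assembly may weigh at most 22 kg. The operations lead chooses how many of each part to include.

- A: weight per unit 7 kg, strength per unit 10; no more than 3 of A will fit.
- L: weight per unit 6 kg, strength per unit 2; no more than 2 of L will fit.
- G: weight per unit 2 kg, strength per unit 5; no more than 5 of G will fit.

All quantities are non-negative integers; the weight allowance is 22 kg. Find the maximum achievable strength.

1×A and 5×G: weight 17 ≤ 22, strength 1·10 + 5·5 = 35.
2×A and 4×G: weight 22 ≤ 22, strength 2·10 + 4·5 = 40.
Best is 40.

40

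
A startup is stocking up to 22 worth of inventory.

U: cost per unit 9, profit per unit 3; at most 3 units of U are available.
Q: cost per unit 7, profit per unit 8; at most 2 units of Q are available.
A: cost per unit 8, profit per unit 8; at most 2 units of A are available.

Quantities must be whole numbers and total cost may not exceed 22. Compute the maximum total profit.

2×Q and 1×A: cost 22 ≤ 22, profit 2·8 + 1·8 = 24.
2×A: cost 16 ≤ 22, profit 2·8 = 16.
Best is 24.

24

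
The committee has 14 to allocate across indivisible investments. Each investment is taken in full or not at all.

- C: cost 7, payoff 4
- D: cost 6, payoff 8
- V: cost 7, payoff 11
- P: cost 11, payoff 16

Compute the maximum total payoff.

19

Allowing fractional choices, the relaxed optimum would be about 21.2, but investments are indivisible.
P: cost 11 ≤ 14, payoff 16.
D + V: cost 6 + 7 = 13 ≤ 14, payoff 8 + 11 = 19.
Best is D and V with total payoff 19.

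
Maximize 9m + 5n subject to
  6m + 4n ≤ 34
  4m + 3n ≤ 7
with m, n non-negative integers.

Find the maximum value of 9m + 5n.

(m,n)=(1,1): 6·1+4·1=10≤34, 4·1+3·1=7≤7, objective 14.
(m,n)=(0,2): 6·0+4·2=8≤34, 4·0+3·2=6≤7, objective 10.
(m,n)=(1,0): 6·1+4·0=6≤34, 4·1+3·0=4≤7, objective 9.
Maximum is 14 at (m,n)=(1,1).

14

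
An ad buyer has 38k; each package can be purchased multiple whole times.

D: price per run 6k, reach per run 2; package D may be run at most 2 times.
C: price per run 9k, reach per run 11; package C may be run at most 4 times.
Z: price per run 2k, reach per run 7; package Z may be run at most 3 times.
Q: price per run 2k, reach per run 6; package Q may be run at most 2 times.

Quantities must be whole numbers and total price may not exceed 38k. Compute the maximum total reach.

66

Z has the best ratio (7/2); taking only Z gives at most 3×7 = 21 (stopped by the supply cap of 3).
Mixing does better — 3×C, 3×Z, and 2×Q: price 37 ≤ 38, reach 3·11 + 3·7 + 2·6 = 66.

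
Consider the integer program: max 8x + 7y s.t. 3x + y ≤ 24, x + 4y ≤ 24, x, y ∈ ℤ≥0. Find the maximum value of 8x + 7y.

The continuous relaxation peaks at (6.55, 4.36) with value 82.91; rounding to a feasible lattice point costs some objective.
(x,y)=(7,3): 3·7+1·3=24≤24, 1·7+4·3=19≤24, objective 77.
(x,y)=(6,4): 3·6+1·4=22≤24, 1·6+4·4=22≤24, objective 76.
(x,y)=(7,2): 3·7+1·2=23≤24, 1·7+4·2=15≤24, objective 70.
The best lattice point is (7,3), giving 77.

77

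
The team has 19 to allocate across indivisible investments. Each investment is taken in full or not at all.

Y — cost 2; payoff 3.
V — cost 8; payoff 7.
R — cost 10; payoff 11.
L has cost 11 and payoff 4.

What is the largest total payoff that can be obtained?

Allowing fractional choices, the relaxed optimum would be about 20.1, but investments are indivisible.
R: cost 10 ≤ 19, payoff 11.
Y + R: cost 2 + 10 = 12 ≤ 19, payoff 3 + 11 = 14.
V + R: cost 8 + 10 = 18 ≤ 19, payoff 7 + 11 = 18.
Best is V and R with total payoff 18.

18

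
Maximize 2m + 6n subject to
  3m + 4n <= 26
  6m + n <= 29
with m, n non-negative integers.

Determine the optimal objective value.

36

Relaxing integrality, the LP optimum is 39.00 at (m,n) = (0, 6.5), which is not an integer point.
(m,n)=(0,6): 3·0+4·6=24≤26, 6·0+1·6=6≤29, objective 36.
(m,n)=(1,5): 3·1+4·5=23≤26, 6·1+1·5=11≤29, objective 32.
(m,n)=(0,5): 3·0+4·5=20≤26, 6·0+1·5=5≤29, objective 30.
No feasible integer point exceeds 36.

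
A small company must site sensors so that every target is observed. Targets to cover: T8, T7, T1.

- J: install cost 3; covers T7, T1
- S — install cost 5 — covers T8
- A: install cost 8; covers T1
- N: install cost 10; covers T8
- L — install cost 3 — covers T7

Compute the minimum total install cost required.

Choose J and S: together they cover T8, T7, T1 — every target.
Total install cost: 3 + 5 = 8.
No cover costs less than 8.

8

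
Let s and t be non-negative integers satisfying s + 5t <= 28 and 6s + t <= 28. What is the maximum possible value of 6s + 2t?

The continuous relaxation peaks at (3.86, 4.83) with value 32.83; rounding to a feasible lattice point costs some objective.
(s,t)=(4,4): 1·4+5·4=24≤28, 6·4+1·4=28≤28, objective 32.
(s,t)=(4,3): 1·4+5·3=19≤28, 6·4+1·3=27≤28, objective 30.
(s,t)=(3,5): 1·3+5·5=28≤28, 6·3+1·5=23≤28, objective 28.
(s,t)=(3,4): 1·3+5·4=23≤28, 6·3+1·4=22≤28, objective 26.
The best lattice point is (4,4), giving 32.

32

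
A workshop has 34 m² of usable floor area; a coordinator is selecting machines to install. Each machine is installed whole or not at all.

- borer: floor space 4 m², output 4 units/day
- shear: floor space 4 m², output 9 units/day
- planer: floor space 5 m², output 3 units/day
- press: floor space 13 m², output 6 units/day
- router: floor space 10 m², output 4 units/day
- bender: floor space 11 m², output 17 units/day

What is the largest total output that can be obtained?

37

Treat it as a binary knapsack problem.
Allowing fractional choices, the relaxed optimum would be about 37.6, but machines are indivisible.
borer + shear + planer + router + bender: floor space 4 + 4 + 5 + 10 + 11 = 34 ≤ 34, output 4 + 9 + 3 + 4 + 17 = 37.
borer + shear + press + bender: floor space 4 + 4 + 13 + 11 = 32 ≤ 34, output 4 + 9 + 6 + 17 = 36.
Best is borer, shear, planer, router, and bender with total output 37.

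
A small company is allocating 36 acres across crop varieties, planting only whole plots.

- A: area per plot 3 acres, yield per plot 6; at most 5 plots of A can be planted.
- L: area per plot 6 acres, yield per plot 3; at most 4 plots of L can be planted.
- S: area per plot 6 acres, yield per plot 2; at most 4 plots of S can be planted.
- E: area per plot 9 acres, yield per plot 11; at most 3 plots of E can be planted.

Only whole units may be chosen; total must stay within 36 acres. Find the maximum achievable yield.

52

This is a bounded integer knapsack.
Take 5×A and 2×E: area 33 ≤ 36, yield 5·6 + 2·11 = 52.
A has the best ratio (6/3) and is taken to its limit of 5; remaining capacity is filled optimally with the others.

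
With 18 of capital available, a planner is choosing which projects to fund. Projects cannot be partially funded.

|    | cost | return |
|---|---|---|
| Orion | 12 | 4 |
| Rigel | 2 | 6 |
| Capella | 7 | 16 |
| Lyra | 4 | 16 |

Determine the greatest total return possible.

38

This is an integer program with binary decision variables.
Rigel + Capella + Lyra: cost 2 + 7 + 4 = 13 ≤ 18, return 6 + 16 + 16 = 38.
Capella + Lyra: cost 7 + 4 = 11 ≤ 18, return 16 + 16 = 32.
Best is Rigel, Capella, and Lyra with total return 38.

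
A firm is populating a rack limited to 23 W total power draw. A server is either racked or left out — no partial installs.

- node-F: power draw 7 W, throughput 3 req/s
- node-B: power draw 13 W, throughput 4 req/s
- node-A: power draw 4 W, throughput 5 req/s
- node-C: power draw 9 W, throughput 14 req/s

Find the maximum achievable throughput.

22

node-F + node-A + node-C: power draw 7 + 4 + 9 = 20 ≤ 23, throughput 3 + 5 + 14 = 22.
node-B + node-C: power draw 13 + 9 = 22 ≤ 23, throughput 4 + 14 = 18.
node-A + node-C: power draw 4 + 9 = 13 ≤ 23, throughput 5 + 14 = 19.
Best is node-F, node-A, and node-C with total throughput 22.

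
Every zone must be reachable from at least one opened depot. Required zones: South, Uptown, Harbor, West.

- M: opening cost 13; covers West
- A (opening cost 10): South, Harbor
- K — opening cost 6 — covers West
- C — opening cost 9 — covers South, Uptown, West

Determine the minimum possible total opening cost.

Choose A and C: together they cover South, Uptown, Harbor, West — every zone.
Total opening cost: 10 + 9 = 19.

19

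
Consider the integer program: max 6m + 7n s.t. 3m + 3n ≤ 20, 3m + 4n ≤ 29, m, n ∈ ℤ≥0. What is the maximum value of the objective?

42

(m,n)=(0,6) is feasible, giving 42.
(m,n)=(1,5) is feasible, giving 41.
(m,n)=(0,5) is feasible, giving 35.
The best lattice point is (0,6), giving 42.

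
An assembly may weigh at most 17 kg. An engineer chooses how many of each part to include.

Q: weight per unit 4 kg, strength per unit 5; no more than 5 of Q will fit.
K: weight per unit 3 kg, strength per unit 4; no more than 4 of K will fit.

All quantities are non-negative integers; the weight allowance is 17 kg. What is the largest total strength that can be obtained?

22

2×Q and 3×K: weight 17 ≤ 17, strength 2·5 + 3·4 = 22.
1×Q and 4×K: weight 16 ≤ 17, strength 1·5 + 4·4 = 21.
Best is 22.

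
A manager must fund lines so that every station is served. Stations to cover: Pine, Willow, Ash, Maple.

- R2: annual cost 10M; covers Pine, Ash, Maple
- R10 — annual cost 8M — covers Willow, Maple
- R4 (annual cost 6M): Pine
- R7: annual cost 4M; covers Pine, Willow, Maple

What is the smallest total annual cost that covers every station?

This is a weighted set-cover instance.
Choose R2 and R7: together they cover Pine, Willow, Ash, Maple — every station.
Total annual cost: 10 + 4 = 14.
No cover costs less than 14.

14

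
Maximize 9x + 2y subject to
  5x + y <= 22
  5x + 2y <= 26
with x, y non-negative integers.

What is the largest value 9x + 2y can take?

(x,y)=(4,2): 5·4+1·2=22≤22, 5·4+2·2=24≤26, objective 40.
(x,y)=(4,1): 5·4+1·1=21≤22, 5·4+2·1=22≤26, objective 38.
The best lattice point is (4,2), giving 40.

40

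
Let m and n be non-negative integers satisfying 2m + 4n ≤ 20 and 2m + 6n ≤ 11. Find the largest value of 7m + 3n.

35

The continuous relaxation peaks at (5.5, 0) with value 38.50; rounding to a feasible lattice point costs some objective.
(m,n)=(5,0): 2·5+4·0=10≤20, 2·5+6·0=10≤11, objective 35.
(m,n)=(4,0): 2·4+4·0=8≤20, 2·4+6·0=8≤11, objective 28.
The best lattice point is (5,0), giving 35.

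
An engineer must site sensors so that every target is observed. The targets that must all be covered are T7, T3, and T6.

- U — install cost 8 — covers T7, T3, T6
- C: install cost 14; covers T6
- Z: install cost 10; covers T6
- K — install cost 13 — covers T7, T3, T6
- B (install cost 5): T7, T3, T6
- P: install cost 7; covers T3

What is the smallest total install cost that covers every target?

This is a weighted set-cover instance.
B alone covers T7, T3, T6 — every target.
Total install cost: 5.

5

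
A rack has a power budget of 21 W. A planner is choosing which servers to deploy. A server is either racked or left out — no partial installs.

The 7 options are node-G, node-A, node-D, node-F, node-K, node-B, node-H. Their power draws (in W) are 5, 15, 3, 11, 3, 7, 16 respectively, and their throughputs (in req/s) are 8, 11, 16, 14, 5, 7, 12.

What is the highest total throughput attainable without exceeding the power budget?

38

node-D + node-F + node-B: power draw 3 + 11 + 7 = 21 ≤ 21, throughput 16 + 14 + 7 = 37.
node-G + node-D + node-F: power draw 5 + 3 + 11 = 19 ≤ 21, throughput 8 + 16 + 14 = 38.
Best is node-G, node-D, and node-F with total throughput 38.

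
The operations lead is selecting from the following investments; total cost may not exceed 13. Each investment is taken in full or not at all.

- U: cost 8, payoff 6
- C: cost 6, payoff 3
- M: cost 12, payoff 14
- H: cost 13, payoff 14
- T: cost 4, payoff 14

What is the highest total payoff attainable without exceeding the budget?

U + T: cost 8 + 4 = 12 ≤ 13, payoff 6 + 14 = 20.
C + T: cost 6 + 4 = 10 ≤ 13, payoff 3 + 14 = 17.
T: cost 4 ≤ 13, payoff 14.
Best is U and T with total payoff 20.

20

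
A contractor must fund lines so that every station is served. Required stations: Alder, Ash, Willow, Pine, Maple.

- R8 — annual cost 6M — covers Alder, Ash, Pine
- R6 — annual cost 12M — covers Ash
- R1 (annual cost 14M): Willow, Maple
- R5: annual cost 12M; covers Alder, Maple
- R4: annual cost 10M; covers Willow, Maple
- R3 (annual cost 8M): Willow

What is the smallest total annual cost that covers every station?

16

This is an integer covering problem.
Choose R8 and R4: together they cover Alder, Ash, Willow, Pine, Maple — every station.
Total annual cost: 6 + 10 = 16.
No cover costs less than 16.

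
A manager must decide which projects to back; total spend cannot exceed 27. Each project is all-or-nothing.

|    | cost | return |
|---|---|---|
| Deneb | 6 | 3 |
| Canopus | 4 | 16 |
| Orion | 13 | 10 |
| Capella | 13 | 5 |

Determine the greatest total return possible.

Canopus + Orion: cost 4 + 13 = 17 ≤ 27, return 16 + 10 = 26.
Deneb + Canopus + Orion: cost 6 + 4 + 13 = 23 ≤ 27, return 3 + 16 + 10 = 29.
Deneb + Canopus + Capella: cost 6 + 4 + 13 = 23 ≤ 27, return 3 + 16 + 5 = 24.
Best is Deneb, Canopus, and Orion with total return 29.

29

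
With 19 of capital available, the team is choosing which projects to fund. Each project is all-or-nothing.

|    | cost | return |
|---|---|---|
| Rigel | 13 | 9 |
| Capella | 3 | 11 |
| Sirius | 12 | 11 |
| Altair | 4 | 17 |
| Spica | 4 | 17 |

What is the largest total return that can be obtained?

45

Allowing fractional choices, the relaxed optimum would be about 52.3, but projects are indivisible.
Capella + Altair + Spica: cost 3 + 4 + 4 = 11 ≤ 19, return 11 + 17 + 17 = 45.
Capella + Sirius + Altair: cost 3 + 12 + 4 = 19 ≤ 19, return 11 + 11 + 17 = 39.
Capella + Sirius + Spica: cost 3 + 12 + 4 = 19 ≤ 19, return 11 + 11 + 17 = 39.
Best is Capella, Altair, and Spica with total return 45.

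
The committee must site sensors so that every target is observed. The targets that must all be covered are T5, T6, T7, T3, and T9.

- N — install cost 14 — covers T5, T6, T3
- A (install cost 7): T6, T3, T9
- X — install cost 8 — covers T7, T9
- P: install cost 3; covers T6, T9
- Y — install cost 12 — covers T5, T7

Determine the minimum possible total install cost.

19

This is an integer covering problem.
The greedy cost-per-new-target heuristic would pick P, Y, and A for 22, but a cheaper cover exists.
Choose A and Y: together they cover T5, T6, T7, T3, T9 — every target.
Total install cost: 7 + 12 = 19.
No cover costs less than 19.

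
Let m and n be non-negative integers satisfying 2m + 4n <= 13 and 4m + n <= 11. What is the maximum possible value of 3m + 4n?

The continuous relaxation peaks at (2.21, 2.14) with value 15.21; rounding to a feasible lattice point costs some objective.
(m,n)=(2,2) is feasible, giving 14.
(m,n)=(1,2) is feasible, giving 11.
(m,n)=(2,1) is feasible, giving 10.
Maximum is 14 at (m,n)=(2,2).

14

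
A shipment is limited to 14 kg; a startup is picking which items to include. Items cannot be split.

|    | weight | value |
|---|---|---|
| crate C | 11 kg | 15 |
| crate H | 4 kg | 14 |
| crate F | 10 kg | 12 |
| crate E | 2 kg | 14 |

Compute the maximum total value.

29

Allowing fractional choices, the relaxed optimum would be about 38.9, but items are indivisible.
crate H + crate E: weight 4 + 2 = 6 ≤ 14, value 14 + 14 = 28.
crate F + crate E: weight 10 + 2 = 12 ≤ 14, value 12 + 14 = 26.
crate C + crate E: weight 11 + 2 = 13 ≤ 14, value 15 + 14 = 29.
Best is crate C and crate E with total value 29.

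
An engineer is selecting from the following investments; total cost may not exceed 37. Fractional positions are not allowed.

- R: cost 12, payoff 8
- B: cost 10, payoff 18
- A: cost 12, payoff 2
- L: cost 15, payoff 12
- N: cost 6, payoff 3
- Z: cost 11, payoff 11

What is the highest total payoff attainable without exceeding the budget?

41

Take B, L, and Z: cost 10 + 15 + 11 = 36 ≤ 37, payoff 18 + 12 + 11 = 41.
No other feasible combination does better.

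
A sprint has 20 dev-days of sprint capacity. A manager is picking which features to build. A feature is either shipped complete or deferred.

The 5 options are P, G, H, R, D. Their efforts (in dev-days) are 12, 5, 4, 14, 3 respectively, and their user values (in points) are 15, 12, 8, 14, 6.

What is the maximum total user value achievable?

This is a 0-1 knapsack instance.
Allowing fractional choices, the relaxed optimum would be about 36.0, but features are indivisible.
P + H + D: effort 12 + 4 + 3 = 19 ≤ 20, user value 15 + 8 + 6 = 29.
P + G + D: effort 12 + 5 + 3 = 20 ≤ 20, user value 15 + 12 + 6 = 33.
P + G: effort 12 + 5 = 17 ≤ 20, user value 15 + 12 = 27.
Best is P, G, and D with total user value 33.

33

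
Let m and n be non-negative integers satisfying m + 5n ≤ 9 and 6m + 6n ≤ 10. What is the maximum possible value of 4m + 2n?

4

(m,n)=(1,0): 1·1+5·0=1≤9, 6·1+6·0=6≤10, objective 4.
(m,n)=(0,1): 1·0+5·1=5≤9, 6·0+6·1=6≤10, objective 2.
No feasible integer point exceeds 4.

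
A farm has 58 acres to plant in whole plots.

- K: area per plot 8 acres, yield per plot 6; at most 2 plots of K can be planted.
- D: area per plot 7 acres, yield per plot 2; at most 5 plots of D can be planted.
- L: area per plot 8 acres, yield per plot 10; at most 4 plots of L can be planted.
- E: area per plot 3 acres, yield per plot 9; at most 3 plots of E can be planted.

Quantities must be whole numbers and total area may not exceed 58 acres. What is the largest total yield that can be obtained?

E has the best ratio (9/3); taking only E gives at most 3×9 = 27 (stopped by the supply cap of 3).
Mixing does better — 2×K, 4×L, and 3×E: area 57 ≤ 58, yield 2·6 + 4·10 + 3·9 = 79.

79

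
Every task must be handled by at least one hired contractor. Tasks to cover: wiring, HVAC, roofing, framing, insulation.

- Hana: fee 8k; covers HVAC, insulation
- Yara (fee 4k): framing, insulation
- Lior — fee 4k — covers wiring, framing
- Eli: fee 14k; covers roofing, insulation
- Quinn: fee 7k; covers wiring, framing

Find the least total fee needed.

26

This is an integer covering problem.
The greedy cost-per-new-task heuristic would pick Yara, Lior, Hana, and Eli for 30, but a cheaper cover exists.
Choose Hana, Lior, and Eli: together they cover wiring, HVAC, roofing, framing, insulation — every task.
Total fee: 8 + 4 + 14 = 26.
No cover costs less than 26.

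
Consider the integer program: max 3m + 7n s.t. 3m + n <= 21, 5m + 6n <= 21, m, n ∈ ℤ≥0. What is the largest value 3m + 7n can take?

(m,n)=(0,3) is feasible, giving 21.
(m,n)=(1,2) is feasible, giving 17.
Maximum is 21 at (m,n)=(0,3).

21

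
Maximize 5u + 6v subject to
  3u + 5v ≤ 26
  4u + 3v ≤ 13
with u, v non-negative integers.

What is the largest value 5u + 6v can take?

24

Relaxing integrality, the LP optimum is 26.00 at (u,v) = (0, 4.33), which is not an integer point.
(u,v)=(0,4): 3·0+5·4=20≤26, 4·0+3·4=12≤13, objective 24.
(u,v)=(1,3): 3·1+5·3=18≤26, 4·1+3·3=13≤13, objective 23.
(u,v)=(0,3): 3·0+5·3=15≤26, 4·0+3·3=9≤13, objective 18.
No feasible integer point exceeds 24.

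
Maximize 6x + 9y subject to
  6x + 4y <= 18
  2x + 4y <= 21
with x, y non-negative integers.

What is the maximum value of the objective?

36

(x,y)=(0,4): 6·0+4·4=16≤18, 2·0+4·4=16≤21, objective 36.
(x,y)=(1,3): 6·1+4·3=18≤18, 2·1+4·3=14≤21, objective 33.
No feasible integer point exceeds 36.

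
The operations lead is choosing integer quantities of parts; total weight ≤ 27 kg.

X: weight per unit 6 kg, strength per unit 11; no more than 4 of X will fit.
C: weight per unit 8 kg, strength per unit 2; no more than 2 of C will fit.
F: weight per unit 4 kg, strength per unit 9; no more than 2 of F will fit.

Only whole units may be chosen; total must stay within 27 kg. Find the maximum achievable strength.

Take 3×X and 2×F: weight 26 ≤ 27, strength 3·11 + 2·9 = 51.
F has the best ratio (9/4) and is taken to its limit of 2; remaining capacity is filled optimally with the others.

51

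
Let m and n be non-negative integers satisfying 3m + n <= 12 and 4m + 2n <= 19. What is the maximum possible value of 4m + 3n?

27

(m,n)=(0,9): 3·0+1·9=9≤12, 4·0+2·9=18≤19, objective 27.
(m,n)=(0,8): 3·0+1·8=8≤12, 4·0+2·8=16≤19, objective 24.
Maximum is 27 at (m,n)=(0,9).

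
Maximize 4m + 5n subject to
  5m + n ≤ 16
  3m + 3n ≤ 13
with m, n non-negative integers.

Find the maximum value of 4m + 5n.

(m,n)=(0,4): 5·0+1·4=4≤16, 3·0+3·4=12≤13, objective 20.
(m,n)=(1,3): 5·1+1·3=8≤16, 3·1+3·3=12≤13, objective 19.
(m,n)=(0,3): 5·0+1·3=3≤16, 3·0+3·3=9≤13, objective 15.
The best lattice point is (0,4), giving 20.

20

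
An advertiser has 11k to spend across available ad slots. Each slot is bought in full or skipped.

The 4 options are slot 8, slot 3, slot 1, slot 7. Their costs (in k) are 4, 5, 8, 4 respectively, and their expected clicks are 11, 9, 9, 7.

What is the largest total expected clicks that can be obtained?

20

Allowing fractional choices, the relaxed optimum would be about 23.5, but ad slots are indivisible.
slot 8 + slot 7: cost 4 + 4 = 8 ≤ 11, expected clicks 11 + 7 = 18.
slot 8 + slot 3: cost 4 + 5 = 9 ≤ 11, expected clicks 11 + 9 = 20.
Best is slot 8 and slot 3 with total expected clicks 20.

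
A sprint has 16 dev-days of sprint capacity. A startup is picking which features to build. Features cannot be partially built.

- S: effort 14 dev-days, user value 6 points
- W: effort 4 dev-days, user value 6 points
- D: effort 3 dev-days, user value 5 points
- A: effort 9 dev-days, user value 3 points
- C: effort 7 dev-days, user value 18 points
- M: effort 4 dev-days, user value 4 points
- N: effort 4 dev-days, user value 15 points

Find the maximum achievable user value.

Take W, C, and N: effort 4 + 7 + 4 = 15 ≤ 16, user value 6 + 18 + 15 = 39.
No other feasible combination does better.

39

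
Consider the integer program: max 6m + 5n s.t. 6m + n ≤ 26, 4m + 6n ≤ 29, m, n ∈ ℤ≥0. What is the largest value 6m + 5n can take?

34

(m,n)=(4,2) is feasible, giving 34.
(m,n)=(4,1) is feasible, giving 29.
(m,n)=(3,2) is feasible, giving 28.
(m,n)=(2,3) is feasible, giving 27.
The best lattice point is (4,2), giving 34.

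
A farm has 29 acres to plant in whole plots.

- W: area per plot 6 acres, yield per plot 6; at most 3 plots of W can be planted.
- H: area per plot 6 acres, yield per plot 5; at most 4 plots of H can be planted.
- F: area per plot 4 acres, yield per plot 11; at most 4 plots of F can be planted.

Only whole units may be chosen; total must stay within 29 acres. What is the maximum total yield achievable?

56

This is a bounded integer knapsack.
1×W, 1×H, and 4×F: area 28 ≤ 29, yield 1·6 + 1·5 + 4·11 = 55.
2×W and 4×F: area 28 ≤ 29, yield 2·6 + 4·11 = 56.
Best is 56.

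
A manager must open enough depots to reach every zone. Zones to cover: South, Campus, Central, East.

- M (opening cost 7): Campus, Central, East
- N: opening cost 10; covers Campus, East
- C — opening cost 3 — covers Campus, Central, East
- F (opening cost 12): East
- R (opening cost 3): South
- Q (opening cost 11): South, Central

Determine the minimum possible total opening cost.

Choose C and R: together they cover South, Campus, Central, East — every zone.
Total opening cost: 3 + 3 = 6.
No cover costs less than 6.

6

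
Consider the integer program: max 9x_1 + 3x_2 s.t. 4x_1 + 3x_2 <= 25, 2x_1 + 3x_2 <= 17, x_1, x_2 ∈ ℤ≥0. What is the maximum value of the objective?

(x_1,x_2)=(6,0) is feasible, giving 54.
(x_1,x_2)=(5,1) is feasible, giving 48.
The best lattice point is (6,0), giving 54.

54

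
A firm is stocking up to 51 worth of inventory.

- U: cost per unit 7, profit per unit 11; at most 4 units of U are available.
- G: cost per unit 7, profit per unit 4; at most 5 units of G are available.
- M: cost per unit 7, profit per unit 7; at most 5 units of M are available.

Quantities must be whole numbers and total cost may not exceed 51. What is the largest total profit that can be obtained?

65

U has the best ratio (11/7); taking only U gives at most 4×11 = 44 (stopped by the supply cap of 4).
Mixing does better — 4×U and 3×M: cost 49 ≤ 51, profit 4·11 + 3·7 = 65.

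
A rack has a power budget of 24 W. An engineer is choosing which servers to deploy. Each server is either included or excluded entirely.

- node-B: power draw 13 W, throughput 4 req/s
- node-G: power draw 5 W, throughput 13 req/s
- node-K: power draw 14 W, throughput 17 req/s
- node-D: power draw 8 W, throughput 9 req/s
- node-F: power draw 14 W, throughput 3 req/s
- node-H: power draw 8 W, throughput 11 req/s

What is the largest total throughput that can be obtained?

33

Allowing fractional choices, the relaxed optimum would be about 37.4, but servers are indivisible.
node-G + node-K: power draw 5 + 14 = 19 ≤ 24, throughput 13 + 17 = 30.
node-G + node-D + node-H: power draw 5 + 8 + 8 = 21 ≤ 24, throughput 13 + 9 + 11 = 33.
Best is node-G, node-D, and node-H with total throughput 33.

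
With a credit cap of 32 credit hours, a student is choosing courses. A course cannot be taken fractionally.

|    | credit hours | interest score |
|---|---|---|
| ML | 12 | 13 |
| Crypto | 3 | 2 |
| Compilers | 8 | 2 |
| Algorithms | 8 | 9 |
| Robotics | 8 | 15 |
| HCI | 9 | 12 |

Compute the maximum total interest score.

Take ML, Crypto, Robotics, and HCI: credit hours 12 + 3 + 8 + 9 = 32 ≤ 32, interest score 13 + 2 + 15 + 12 = 42.
No other feasible combination does better.

42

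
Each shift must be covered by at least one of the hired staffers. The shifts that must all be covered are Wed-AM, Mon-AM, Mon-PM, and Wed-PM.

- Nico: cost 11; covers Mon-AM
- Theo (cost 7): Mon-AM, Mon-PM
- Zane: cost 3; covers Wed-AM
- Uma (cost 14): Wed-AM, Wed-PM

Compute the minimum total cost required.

21

Choose Theo and Uma: together they cover Wed-AM, Mon-AM, Mon-PM, Wed-PM — every shift.
Total cost: 7 + 14 = 21.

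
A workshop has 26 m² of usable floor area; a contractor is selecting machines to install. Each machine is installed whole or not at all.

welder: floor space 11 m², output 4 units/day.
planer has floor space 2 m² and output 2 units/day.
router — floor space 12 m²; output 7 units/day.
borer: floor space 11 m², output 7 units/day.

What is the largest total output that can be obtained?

16

Allowing fractional choices, the relaxed optimum would be about 16.4, but machines are indivisible.
router + borer: floor space 12 + 11 = 23 ≤ 26, output 7 + 7 = 14.
planer + router + borer: floor space 2 + 12 + 11 = 25 ≤ 26, output 2 + 7 + 7 = 16.
welder + planer + borer: floor space 11 + 2 + 11 = 24 ≤ 26, output 4 + 2 + 7 = 13.
Best is planer, router, and borer with total output 16.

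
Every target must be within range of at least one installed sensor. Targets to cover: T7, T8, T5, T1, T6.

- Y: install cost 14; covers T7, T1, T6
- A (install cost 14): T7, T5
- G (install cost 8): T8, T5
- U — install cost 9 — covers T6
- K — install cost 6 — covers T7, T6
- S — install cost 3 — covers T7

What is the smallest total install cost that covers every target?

The greedy cost-per-new-target heuristic would pick K, G, and Y for 28, but a cheaper cover exists.
Choose Y and G: together they cover T7, T8, T5, T1, T6 — every target.
Total install cost: 14 + 8 = 22.
No cover costs less than 22.

22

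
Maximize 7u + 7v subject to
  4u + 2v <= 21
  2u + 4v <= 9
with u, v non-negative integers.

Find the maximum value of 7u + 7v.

(u,v)=(4,0): 4·4+2·0=16≤21, 2·4+4·0=8≤9, objective 28.
(u,v)=(3,0): 4·3+2·0=12≤21, 2·3+4·0=6≤9, objective 21.
No feasible integer point exceeds 28.

28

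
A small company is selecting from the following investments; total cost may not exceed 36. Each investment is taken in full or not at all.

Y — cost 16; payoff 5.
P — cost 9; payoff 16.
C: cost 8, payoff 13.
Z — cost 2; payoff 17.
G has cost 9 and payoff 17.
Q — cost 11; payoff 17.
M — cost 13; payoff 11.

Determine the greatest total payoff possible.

Allowing fractional choices, the relaxed optimum would be about 75.4, but investments are indivisible.
C + Z + G + Q: cost 8 + 2 + 9 + 11 = 30 ≤ 36, payoff 13 + 17 + 17 + 17 = 64.
P + Z + G + Q: cost 9 + 2 + 9 + 11 = 31 ≤ 36, payoff 16 + 17 + 17 + 17 = 67.
Best is P, Z, G, and Q with total payoff 67.

67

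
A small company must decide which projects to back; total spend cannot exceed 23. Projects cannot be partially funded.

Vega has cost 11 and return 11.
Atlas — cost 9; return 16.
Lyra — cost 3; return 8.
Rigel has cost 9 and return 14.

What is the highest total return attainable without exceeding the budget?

38

This is a 0-1 knapsack instance.
Allowing fractional choices, the relaxed optimum would be about 40.0, but projects are indivisible.
Vega + Atlas + Lyra: cost 11 + 9 + 3 = 23 ≤ 23, return 11 + 16 + 8 = 35.
Atlas + Lyra + Rigel: cost 9 + 3 + 9 = 21 ≤ 23, return 16 + 8 + 14 = 38.
Best is Atlas, Lyra, and Rigel with total return 38.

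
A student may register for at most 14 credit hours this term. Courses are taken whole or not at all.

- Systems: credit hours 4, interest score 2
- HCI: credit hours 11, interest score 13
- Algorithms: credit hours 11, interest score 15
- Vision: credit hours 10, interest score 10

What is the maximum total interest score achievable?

15

Take Algorithms: credit hours 11 ≤ 14, interest score 15.
No other feasible combination does better.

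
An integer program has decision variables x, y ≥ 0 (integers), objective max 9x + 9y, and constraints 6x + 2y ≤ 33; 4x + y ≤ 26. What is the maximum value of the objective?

144

(x,y)=(0,16) is feasible, giving 144.
(x,y)=(0,15) is feasible, giving 135.
The best lattice point is (0,16), giving 144.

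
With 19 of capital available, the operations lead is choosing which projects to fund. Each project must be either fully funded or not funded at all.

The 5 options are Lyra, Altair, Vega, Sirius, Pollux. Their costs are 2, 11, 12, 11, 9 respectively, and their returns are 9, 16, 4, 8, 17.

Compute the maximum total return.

26

This is a 0-1 knapsack instance.
Lyra + Altair: cost 2 + 11 = 13 ≤ 19, return 9 + 16 = 25.
Lyra + Pollux: cost 2 + 9 = 11 ≤ 19, return 9 + 17 = 26.
Best is Lyra and Pollux with total return 26.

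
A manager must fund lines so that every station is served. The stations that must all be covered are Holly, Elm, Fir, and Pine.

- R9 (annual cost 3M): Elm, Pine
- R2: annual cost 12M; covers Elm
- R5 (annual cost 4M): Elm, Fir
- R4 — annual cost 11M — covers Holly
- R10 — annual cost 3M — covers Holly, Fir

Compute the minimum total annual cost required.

6

Choose R9 and R10: together they cover Holly, Elm, Fir, Pine — every station.
Total annual cost: 3 + 3 = 6.
No cover costs less than 6.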